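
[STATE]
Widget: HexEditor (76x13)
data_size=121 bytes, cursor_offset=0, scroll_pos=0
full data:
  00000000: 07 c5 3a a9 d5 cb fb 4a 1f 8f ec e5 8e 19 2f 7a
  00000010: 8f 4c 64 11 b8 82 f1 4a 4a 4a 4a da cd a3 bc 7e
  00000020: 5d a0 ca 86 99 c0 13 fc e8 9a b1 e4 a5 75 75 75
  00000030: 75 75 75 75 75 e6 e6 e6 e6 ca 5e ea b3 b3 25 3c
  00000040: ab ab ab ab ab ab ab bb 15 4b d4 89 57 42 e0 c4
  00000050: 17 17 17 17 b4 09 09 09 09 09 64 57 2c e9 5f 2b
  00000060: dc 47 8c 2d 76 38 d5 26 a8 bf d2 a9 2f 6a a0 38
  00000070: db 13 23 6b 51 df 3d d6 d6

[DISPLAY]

00000000  07 c5 3a a9 d5 cb fb 4a  1f 8f ec e5 8e 19 2f 7a  |..:....J....../
00000010  8f 4c 64 11 b8 82 f1 4a  4a 4a 4a da cd a3 bc 7e  |.Ld....JJJJ....
00000020  5d a0 ca 86 99 c0 13 fc  e8 9a b1 e4 a5 75 75 75  |]............uu
00000030  75 75 75 75 75 e6 e6 e6  e6 ca 5e ea b3 b3 25 3c  |uuuuu.....^...%
00000040  ab ab ab ab ab ab ab bb  15 4b d4 89 57 42 e0 c4  |.........K..WB.
00000050  17 17 17 17 b4 09 09 09  09 09 64 57 2c e9 5f 2b  |..........dW,._
00000060  dc 47 8c 2d 76 38 d5 26  a8 bf d2 a9 2f 6a a0 38  |.G.-v8.&..../j.
00000070  db 13 23 6b 51 df 3d d6  d6                       |..#kQ.=..      
                                                                            
                                                                            
                                                                            
                                                                            
                                                                            


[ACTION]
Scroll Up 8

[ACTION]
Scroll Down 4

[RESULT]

00000040  ab ab ab ab ab ab ab bb  15 4b d4 89 57 42 e0 c4  |.........K..WB.
00000050  17 17 17 17 b4 09 09 09  09 09 64 57 2c e9 5f 2b  |..........dW,._
00000060  dc 47 8c 2d 76 38 d5 26  a8 bf d2 a9 2f 6a a0 38  |.G.-v8.&..../j.
00000070  db 13 23 6b 51 df 3d d6  d6                       |..#kQ.=..      
                                                                            
                                                                            
                                                                            
                                                                            
                                                                            
                                                                            
                                                                            
                                                                            
                                                                            


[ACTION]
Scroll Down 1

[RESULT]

00000050  17 17 17 17 b4 09 09 09  09 09 64 57 2c e9 5f 2b  |..........dW,._
00000060  dc 47 8c 2d 76 38 d5 26  a8 bf d2 a9 2f 6a a0 38  |.G.-v8.&..../j.
00000070  db 13 23 6b 51 df 3d d6  d6                       |..#kQ.=..      
                                                                            
                                                                            
                                                                            
                                                                            
                                                                            
                                                                            
                                                                            
                                                                            
                                                                            
                                                                            


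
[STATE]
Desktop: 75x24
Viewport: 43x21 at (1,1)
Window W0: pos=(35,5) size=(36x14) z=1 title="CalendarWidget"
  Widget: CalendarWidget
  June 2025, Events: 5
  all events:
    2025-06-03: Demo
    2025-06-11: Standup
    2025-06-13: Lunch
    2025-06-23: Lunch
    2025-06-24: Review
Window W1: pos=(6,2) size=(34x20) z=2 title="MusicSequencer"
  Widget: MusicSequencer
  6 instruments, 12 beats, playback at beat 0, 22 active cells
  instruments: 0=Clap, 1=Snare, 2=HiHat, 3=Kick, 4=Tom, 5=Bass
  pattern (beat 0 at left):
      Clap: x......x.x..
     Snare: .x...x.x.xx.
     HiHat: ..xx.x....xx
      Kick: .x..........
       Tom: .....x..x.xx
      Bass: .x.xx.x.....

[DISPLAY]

                                           
     ┏━━━━━━━━━━━━━━━━━━━━━━━━━━━━━━━━┓    
     ┃ MusicSequencer                 ┃    
     ┠────────────────────────────────┨    
     ┃      ▼12345678901              ┃━━━━
     ┃  Clap█······█·█··              ┃enda
     ┃ Snare·█···█·█·██·              ┃────
     ┃ HiHat··██·█····██              ┃    
     ┃  Kick·█··········              ┃u We
     ┃   Tom·····█··█·██              ┃    
     ┃  Bass·█·██·█·····              ┃3*  
     ┃                                ┃0 11
     ┃                                ┃7 18
     ┃                                ┃24* 
     ┃                                ┃    
     ┃                                ┃    
     ┃                                ┃    
     ┃                                ┃━━━━
     ┃                                ┃    
     ┃                                ┃    
     ┗━━━━━━━━━━━━━━━━━━━━━━━━━━━━━━━━┛    


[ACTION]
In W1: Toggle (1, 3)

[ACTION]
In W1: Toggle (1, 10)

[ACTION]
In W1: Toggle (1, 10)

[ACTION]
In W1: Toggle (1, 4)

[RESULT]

                                           
     ┏━━━━━━━━━━━━━━━━━━━━━━━━━━━━━━━━┓    
     ┃ MusicSequencer                 ┃    
     ┠────────────────────────────────┨    
     ┃      ▼12345678901              ┃━━━━
     ┃  Clap█······█·█··              ┃enda
     ┃ Snare·█·███·█·██·              ┃────
     ┃ HiHat··██·█····██              ┃    
     ┃  Kick·█··········              ┃u We
     ┃   Tom·····█··█·██              ┃    
     ┃  Bass·█·██·█·····              ┃3*  
     ┃                                ┃0 11
     ┃                                ┃7 18
     ┃                                ┃24* 
     ┃                                ┃    
     ┃                                ┃    
     ┃                                ┃    
     ┃                                ┃━━━━
     ┃                                ┃    
     ┃                                ┃    
     ┗━━━━━━━━━━━━━━━━━━━━━━━━━━━━━━━━┛    


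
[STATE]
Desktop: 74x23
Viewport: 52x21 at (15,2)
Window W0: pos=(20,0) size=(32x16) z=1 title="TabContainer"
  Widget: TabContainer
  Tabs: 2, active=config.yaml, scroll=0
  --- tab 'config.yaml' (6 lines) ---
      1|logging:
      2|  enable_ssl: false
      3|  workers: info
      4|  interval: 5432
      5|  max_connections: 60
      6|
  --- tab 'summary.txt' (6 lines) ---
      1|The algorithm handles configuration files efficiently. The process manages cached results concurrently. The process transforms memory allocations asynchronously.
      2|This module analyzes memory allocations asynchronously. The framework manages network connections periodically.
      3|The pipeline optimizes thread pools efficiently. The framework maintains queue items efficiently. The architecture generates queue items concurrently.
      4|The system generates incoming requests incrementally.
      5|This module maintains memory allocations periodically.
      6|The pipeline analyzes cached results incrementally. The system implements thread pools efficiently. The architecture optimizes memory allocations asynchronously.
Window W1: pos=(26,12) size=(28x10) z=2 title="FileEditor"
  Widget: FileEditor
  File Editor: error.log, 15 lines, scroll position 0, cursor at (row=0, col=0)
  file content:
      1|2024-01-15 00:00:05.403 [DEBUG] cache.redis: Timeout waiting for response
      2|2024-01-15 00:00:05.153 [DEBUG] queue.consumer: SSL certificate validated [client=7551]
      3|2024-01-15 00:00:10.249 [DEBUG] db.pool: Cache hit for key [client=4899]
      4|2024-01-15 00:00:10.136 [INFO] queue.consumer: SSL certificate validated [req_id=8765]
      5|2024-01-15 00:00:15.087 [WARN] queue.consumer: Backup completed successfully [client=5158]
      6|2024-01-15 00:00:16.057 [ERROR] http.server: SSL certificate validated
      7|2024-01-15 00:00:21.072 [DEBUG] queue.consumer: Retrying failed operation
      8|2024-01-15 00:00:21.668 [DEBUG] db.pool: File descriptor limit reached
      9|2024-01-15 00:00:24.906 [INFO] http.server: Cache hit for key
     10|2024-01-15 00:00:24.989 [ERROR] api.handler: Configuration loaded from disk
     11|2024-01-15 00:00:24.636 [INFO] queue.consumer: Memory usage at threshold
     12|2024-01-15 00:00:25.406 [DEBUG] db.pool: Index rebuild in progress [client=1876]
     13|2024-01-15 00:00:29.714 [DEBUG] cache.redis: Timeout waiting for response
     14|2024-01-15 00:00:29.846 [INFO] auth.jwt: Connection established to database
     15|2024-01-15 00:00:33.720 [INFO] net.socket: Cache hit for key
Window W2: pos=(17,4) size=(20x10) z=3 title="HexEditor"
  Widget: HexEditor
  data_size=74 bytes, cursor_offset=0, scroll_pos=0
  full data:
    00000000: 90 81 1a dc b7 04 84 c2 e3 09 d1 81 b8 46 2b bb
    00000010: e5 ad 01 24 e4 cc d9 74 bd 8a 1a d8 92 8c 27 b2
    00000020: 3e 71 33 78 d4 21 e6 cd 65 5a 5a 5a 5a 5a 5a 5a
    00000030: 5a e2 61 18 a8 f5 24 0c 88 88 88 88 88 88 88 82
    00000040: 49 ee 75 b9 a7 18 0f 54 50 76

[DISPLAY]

     ┠──────────────────────────────┨               
     ┃[config.yaml]│ summary.txt    ┃               
  ┏━━━━━━━━━━━━━━━━━━┓──────────────┃               
  ┃ HexEditor        ┃              ┃               
  ┠──────────────────┨lse           ┃               
  ┃00000000  90 81 1a┃              ┃               
  ┃00000010  e5 ad 01┃              ┃               
  ┃00000020  3e 71 33┃s: 60         ┃               
  ┃00000030  5a e2 61┃              ┃               
  ┃00000040  49 ee 75┃              ┃               
  ┃                  ┃━━━━━━━━━━━━━━━━┓             
  ┗━━━━━━━━━━━━━━━━━━┛r               ┃             
     ┃     ┠──────────────────────────┨             
     ┗━━━━━┃█024-01-15 00:00:05.403 [▲┃             
           ┃2024-01-15 00:00:05.153 [█┃             
           ┃2024-01-15 00:00:10.249 [░┃             
           ┃2024-01-15 00:00:10.136 [░┃             
           ┃2024-01-15 00:00:15.087 [░┃             
           ┃2024-01-15 00:00:16.057 [▼┃             
           ┗━━━━━━━━━━━━━━━━━━━━━━━━━━┛             
                                                    


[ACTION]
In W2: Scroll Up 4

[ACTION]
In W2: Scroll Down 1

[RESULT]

     ┠──────────────────────────────┨               
     ┃[config.yaml]│ summary.txt    ┃               
  ┏━━━━━━━━━━━━━━━━━━┓──────────────┃               
  ┃ HexEditor        ┃              ┃               
  ┠──────────────────┨lse           ┃               
  ┃00000010  e5 ad 01┃              ┃               
  ┃00000020  3e 71 33┃              ┃               
  ┃00000030  5a e2 61┃s: 60         ┃               
  ┃00000040  49 ee 75┃              ┃               
  ┃                  ┃              ┃               
  ┃                  ┃━━━━━━━━━━━━━━━━┓             
  ┗━━━━━━━━━━━━━━━━━━┛r               ┃             
     ┃     ┠──────────────────────────┨             
     ┗━━━━━┃█024-01-15 00:00:05.403 [▲┃             
           ┃2024-01-15 00:00:05.153 [█┃             
           ┃2024-01-15 00:00:10.249 [░┃             
           ┃2024-01-15 00:00:10.136 [░┃             
           ┃2024-01-15 00:00:15.087 [░┃             
           ┃2024-01-15 00:00:16.057 [▼┃             
           ┗━━━━━━━━━━━━━━━━━━━━━━━━━━┛             
                                                    


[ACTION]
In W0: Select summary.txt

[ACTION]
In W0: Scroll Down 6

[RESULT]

     ┠──────────────────────────────┨               
     ┃ config.yaml │[summary.txt]   ┃               
  ┏━━━━━━━━━━━━━━━━━━┓──────────────┃               
  ┃ HexEditor        ┃lyzes cached r┃               
  ┠──────────────────┨              ┃               
  ┃00000010  e5 ad 01┃              ┃               
  ┃00000020  3e 71 33┃              ┃               
  ┃00000030  5a e2 61┃              ┃               
  ┃00000040  49 ee 75┃              ┃               
  ┃                  ┃              ┃               
  ┃                  ┃━━━━━━━━━━━━━━━━┓             
  ┗━━━━━━━━━━━━━━━━━━┛r               ┃             
     ┃     ┠──────────────────────────┨             
     ┗━━━━━┃█024-01-15 00:00:05.403 [▲┃             
           ┃2024-01-15 00:00:05.153 [█┃             
           ┃2024-01-15 00:00:10.249 [░┃             
           ┃2024-01-15 00:00:10.136 [░┃             
           ┃2024-01-15 00:00:15.087 [░┃             
           ┃2024-01-15 00:00:16.057 [▼┃             
           ┗━━━━━━━━━━━━━━━━━━━━━━━━━━┛             
                                                    


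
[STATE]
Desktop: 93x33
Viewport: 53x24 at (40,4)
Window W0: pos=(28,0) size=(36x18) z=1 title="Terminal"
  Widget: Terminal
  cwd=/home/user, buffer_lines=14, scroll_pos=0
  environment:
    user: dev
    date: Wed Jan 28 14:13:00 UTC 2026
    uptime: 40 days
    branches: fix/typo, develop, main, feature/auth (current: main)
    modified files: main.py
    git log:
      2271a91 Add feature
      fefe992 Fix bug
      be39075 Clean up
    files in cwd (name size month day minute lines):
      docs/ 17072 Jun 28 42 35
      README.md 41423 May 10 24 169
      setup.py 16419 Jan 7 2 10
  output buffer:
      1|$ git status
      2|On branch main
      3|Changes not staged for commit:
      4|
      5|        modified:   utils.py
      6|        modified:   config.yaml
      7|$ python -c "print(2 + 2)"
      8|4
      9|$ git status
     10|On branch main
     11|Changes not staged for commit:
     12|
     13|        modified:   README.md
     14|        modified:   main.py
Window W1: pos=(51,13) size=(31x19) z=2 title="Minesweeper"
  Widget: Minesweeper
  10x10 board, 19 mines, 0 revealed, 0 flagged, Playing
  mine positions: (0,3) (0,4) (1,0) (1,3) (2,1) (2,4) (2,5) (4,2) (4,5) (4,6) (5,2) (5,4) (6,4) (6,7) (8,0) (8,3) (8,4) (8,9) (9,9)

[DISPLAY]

ain                    ┃                             
 staged for commit:    ┃                             
                       ┃                             
ified:   utils.py      ┃                             
ified:   config.yaml   ┃                             
 "print(2 + 2)"        ┃                             
                       ┃                             
s                      ┃                             
ain                    ┃                             
 staged for┏━━━━━━━━━━━━━━━━━━━━━━━━━━━━━┓           
           ┃ Minesweeper                 ┃           
ified:   RE┠─────────────────────────────┨           
ified:   ma┃■■■■■■■■■■                   ┃           
━━━━━━━━━━━┃■■■■■■■■■■                   ┃           
           ┃■■■■■■■■■■                   ┃           
           ┃■■■■■■■■■■                   ┃           
           ┃■■■■■■■■■■                   ┃           
           ┃■■■■■■■■■■                   ┃           
           ┃■■■■■■■■■■                   ┃           
           ┃■■■■■■■■■■                   ┃           
           ┃■■■■■■■■■■                   ┃           
           ┃■■■■■■■■■■                   ┃           
           ┃                             ┃           
           ┃                             ┃           


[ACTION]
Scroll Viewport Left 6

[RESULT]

anch main                    ┃                       
es not staged for commit:    ┃                       
                             ┃                       
   modified:   utils.py      ┃                       
   modified:   config.yaml   ┃                       
hon -c "print(2 + 2)"        ┃                       
                             ┃                       
 status                      ┃                       
anch main                    ┃                       
es not staged for┏━━━━━━━━━━━━━━━━━━━━━━━━━━━━━┓     
                 ┃ Minesweeper                 ┃     
   modified:   RE┠─────────────────────────────┨     
   modified:   ma┃■■■■■■■■■■                   ┃     
━━━━━━━━━━━━━━━━━┃■■■■■■■■■■                   ┃     
                 ┃■■■■■■■■■■                   ┃     
                 ┃■■■■■■■■■■                   ┃     
                 ┃■■■■■■■■■■                   ┃     
                 ┃■■■■■■■■■■                   ┃     
                 ┃■■■■■■■■■■                   ┃     
                 ┃■■■■■■■■■■                   ┃     
                 ┃■■■■■■■■■■                   ┃     
                 ┃■■■■■■■■■■                   ┃     
                 ┃                             ┃     
                 ┃                             ┃     


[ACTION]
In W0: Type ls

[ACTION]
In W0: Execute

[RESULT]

   modified:   utils.py      ┃                       
   modified:   config.yaml   ┃                       
hon -c "print(2 + 2)"        ┃                       
                             ┃                       
 status                      ┃                       
anch main                    ┃                       
es not staged for commit:    ┃                       
                             ┃                       
   modified:   README.md     ┃                       
   modified:   ma┏━━━━━━━━━━━━━━━━━━━━━━━━━━━━━┓     
                 ┃ Minesweeper                 ┃     
  README.md  setu┠─────────────────────────────┨     
                 ┃■■■■■■■■■■                   ┃     
━━━━━━━━━━━━━━━━━┃■■■■■■■■■■                   ┃     
                 ┃■■■■■■■■■■                   ┃     
                 ┃■■■■■■■■■■                   ┃     
                 ┃■■■■■■■■■■                   ┃     
                 ┃■■■■■■■■■■                   ┃     
                 ┃■■■■■■■■■■                   ┃     
                 ┃■■■■■■■■■■                   ┃     
                 ┃■■■■■■■■■■                   ┃     
                 ┃■■■■■■■■■■                   ┃     
                 ┃                             ┃     
                 ┃                             ┃     


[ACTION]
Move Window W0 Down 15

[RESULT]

                                                     
                                                     
                                                     
                                                     
                                                     
                                                     
                                                     
                                                     
                                                     
                 ┏━━━━━━━━━━━━━━━━━━━━━━━━━━━━━┓     
                 ┃ Minesweeper                 ┃     
━━━━━━━━━━━━━━━━━┠─────────────────────────────┨     
inal             ┃■■■■■■■■■■                   ┃     
─────────────────┃■■■■■■■■■■                   ┃     
                 ┃■■■■■■■■■■                   ┃     
   modified:   ut┃■■■■■■■■■■                   ┃     
   modified:   co┃■■■■■■■■■■                   ┃     
hon -c "print(2 +┃■■■■■■■■■■                   ┃     
                 ┃■■■■■■■■■■                   ┃     
 status          ┃■■■■■■■■■■                   ┃     
anch main        ┃■■■■■■■■■■                   ┃     
es not staged for┃■■■■■■■■■■                   ┃     
                 ┃                             ┃     
   modified:   RE┃                             ┃     


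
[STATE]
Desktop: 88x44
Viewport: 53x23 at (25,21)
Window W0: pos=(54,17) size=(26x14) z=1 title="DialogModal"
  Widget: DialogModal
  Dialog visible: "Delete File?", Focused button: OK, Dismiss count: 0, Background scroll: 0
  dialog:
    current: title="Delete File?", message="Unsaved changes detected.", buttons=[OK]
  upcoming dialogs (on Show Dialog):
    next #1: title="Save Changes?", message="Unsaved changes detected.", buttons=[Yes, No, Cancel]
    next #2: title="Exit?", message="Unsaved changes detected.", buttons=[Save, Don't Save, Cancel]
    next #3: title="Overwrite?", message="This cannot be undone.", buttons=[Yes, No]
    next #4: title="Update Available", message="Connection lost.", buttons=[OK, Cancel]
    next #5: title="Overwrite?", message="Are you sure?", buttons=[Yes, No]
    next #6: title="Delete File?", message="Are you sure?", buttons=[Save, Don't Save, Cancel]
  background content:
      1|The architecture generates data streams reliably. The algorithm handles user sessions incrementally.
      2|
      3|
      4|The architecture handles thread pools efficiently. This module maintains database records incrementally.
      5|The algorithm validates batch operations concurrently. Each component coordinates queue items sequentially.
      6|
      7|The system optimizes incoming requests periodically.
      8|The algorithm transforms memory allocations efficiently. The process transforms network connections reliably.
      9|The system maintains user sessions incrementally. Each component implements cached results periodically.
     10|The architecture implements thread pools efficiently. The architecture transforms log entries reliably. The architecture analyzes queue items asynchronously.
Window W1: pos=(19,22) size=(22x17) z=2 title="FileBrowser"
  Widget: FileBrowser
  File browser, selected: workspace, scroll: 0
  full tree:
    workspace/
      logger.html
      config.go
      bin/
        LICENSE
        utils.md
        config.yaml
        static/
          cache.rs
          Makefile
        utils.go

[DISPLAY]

                             ┃                       
━━━━━━━━━━━━━━━┓             ┃  ┌──────────────────┐ 
Browser        ┃             ┃Th│   Delete File?   │e
───────────────┨             ┃Th│Unsaved changes de│s
 workspace/    ┃             ┃  │       [OK]       │ 
ogger.html     ┃             ┃Th└──────────────────┘n
onfig.go       ┃             ┃The algorithm transform
+] bin/        ┃             ┃The system maintains us
               ┃             ┃The architecture implem
               ┃             ┗━━━━━━━━━━━━━━━━━━━━━━━
               ┃                                     
               ┃                                     
               ┃                                     
               ┃                                     
               ┃                                     
               ┃                                     
               ┃                                     
━━━━━━━━━━━━━━━┛                                     
                                                     
                                                     
                                                     
                                                     
                                                     


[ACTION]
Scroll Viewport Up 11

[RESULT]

                                                     
                                                     
                                                     
                                                     
                                                     
                                                     
                                                     
                             ┏━━━━━━━━━━━━━━━━━━━━━━━
                             ┃ DialogModal           
                             ┠───────────────────────
                             ┃The architecture genera
                             ┃                       
━━━━━━━━━━━━━━━┓             ┃  ┌──────────────────┐ 
Browser        ┃             ┃Th│   Delete File?   │e
───────────────┨             ┃Th│Unsaved changes de│s
 workspace/    ┃             ┃  │       [OK]       │ 
ogger.html     ┃             ┃Th└──────────────────┘n
onfig.go       ┃             ┃The algorithm transform
+] bin/        ┃             ┃The system maintains us
               ┃             ┃The architecture implem
               ┃             ┗━━━━━━━━━━━━━━━━━━━━━━━
               ┃                                     
               ┃                                     


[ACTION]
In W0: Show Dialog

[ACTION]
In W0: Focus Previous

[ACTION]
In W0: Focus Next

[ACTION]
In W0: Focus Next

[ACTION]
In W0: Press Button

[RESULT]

                                                     
                                                     
                                                     
                                                     
                                                     
                                                     
                                                     
                             ┏━━━━━━━━━━━━━━━━━━━━━━━
                             ┃ DialogModal           
                             ┠───────────────────────
                             ┃The architecture genera
                             ┃                       
━━━━━━━━━━━━━━━┓             ┃                       
Browser        ┃             ┃The architecture handle
───────────────┨             ┃The algorithm validates
 workspace/    ┃             ┃                       
ogger.html     ┃             ┃The system optimizes in
onfig.go       ┃             ┃The algorithm transform
+] bin/        ┃             ┃The system maintains us
               ┃             ┃The architecture implem
               ┃             ┗━━━━━━━━━━━━━━━━━━━━━━━
               ┃                                     
               ┃                                     


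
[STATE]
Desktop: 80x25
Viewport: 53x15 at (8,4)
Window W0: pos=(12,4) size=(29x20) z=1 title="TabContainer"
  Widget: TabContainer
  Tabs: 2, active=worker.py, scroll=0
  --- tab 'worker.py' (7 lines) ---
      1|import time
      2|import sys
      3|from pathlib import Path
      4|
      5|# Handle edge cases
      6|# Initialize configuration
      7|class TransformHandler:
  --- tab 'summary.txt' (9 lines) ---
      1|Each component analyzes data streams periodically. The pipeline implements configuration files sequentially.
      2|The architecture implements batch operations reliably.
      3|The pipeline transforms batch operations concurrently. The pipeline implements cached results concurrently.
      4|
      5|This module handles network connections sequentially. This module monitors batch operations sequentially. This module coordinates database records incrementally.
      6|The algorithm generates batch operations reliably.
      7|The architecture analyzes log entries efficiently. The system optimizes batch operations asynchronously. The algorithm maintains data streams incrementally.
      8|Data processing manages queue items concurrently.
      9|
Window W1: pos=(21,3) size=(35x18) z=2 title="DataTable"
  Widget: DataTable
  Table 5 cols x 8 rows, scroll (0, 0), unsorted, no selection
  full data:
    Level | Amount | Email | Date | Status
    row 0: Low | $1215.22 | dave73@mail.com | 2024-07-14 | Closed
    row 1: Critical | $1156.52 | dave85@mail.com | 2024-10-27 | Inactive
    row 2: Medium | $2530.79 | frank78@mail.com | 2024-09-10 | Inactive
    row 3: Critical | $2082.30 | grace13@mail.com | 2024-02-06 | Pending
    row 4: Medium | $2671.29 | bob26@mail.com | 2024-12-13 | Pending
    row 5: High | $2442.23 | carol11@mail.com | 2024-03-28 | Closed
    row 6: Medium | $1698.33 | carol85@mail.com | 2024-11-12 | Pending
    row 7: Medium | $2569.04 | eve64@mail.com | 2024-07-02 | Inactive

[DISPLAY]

    ┏━━━━━━━━┃ DataTable                       ┃     
    ┃ TabCont┠─────────────────────────────────┨     
    ┠────────┃Level   │Amount  │Email          ┃     
    ┃[worker.┃────────┼────────┼───────────────┃     
    ┃────────┃Low     │$1215.22│dave73@mail.com┃     
    ┃import t┃Critical│$1156.52│dave85@mail.com┃     
    ┃import s┃Medium  │$2530.79│frank78@mail.co┃     
    ┃from pat┃Critical│$2082.30│grace13@mail.co┃     
    ┃        ┃Medium  │$2671.29│bob26@mail.com ┃     
    ┃# Handle┃High    │$2442.23│carol11@mail.co┃     
    ┃# Initia┃Medium  │$1698.33│carol85@mail.co┃     
    ┃class Tr┃Medium  │$2569.04│eve64@mail.com ┃     
    ┃        ┃                                 ┃     
    ┃        ┃                                 ┃     
    ┃        ┃                                 ┃     


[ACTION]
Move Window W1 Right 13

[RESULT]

    ┏━━━━━━━━━━━━━━━━━━━━━┃ DataTable                
    ┃ TabContainer        ┠──────────────────────────
    ┠─────────────────────┃Level   │Amount  │Email   
    ┃[worker.py]│ summary.┃────────┼────────┼────────
    ┃─────────────────────┃Low     │$1215.22│dave73@m
    ┃import time          ┃Critical│$1156.52│dave85@m
    ┃import sys           ┃Medium  │$2530.79│frank78@
    ┃from pathlib import P┃Critical│$2082.30│grace13@
    ┃                     ┃Medium  │$2671.29│bob26@ma
    ┃# Handle edge cases  ┃High    │$2442.23│carol11@
    ┃# Initialize configur┃Medium  │$1698.33│carol85@
    ┃class TransformHandle┃Medium  │$2569.04│eve64@ma
    ┃                     ┃                          
    ┃                     ┃                          
    ┃                     ┃                          


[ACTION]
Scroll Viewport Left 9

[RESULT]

            ┏━━━━━━━━━━━━━━━━━━━━━┃ DataTable        
            ┃ TabContainer        ┠──────────────────
            ┠─────────────────────┃Level   │Amount  │
            ┃[worker.py]│ summary.┃────────┼────────┼
            ┃─────────────────────┃Low     │$1215.22│
            ┃import time          ┃Critical│$1156.52│
            ┃import sys           ┃Medium  │$2530.79│
            ┃from pathlib import P┃Critical│$2082.30│
            ┃                     ┃Medium  │$2671.29│
            ┃# Handle edge cases  ┃High    │$2442.23│
            ┃# Initialize configur┃Medium  │$1698.33│
            ┃class TransformHandle┃Medium  │$2569.04│
            ┃                     ┃                  
            ┃                     ┃                  
            ┃                     ┃                  


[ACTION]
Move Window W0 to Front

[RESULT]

            ┏━━━━━━━━━━━━━━━━━━━━━━━━━━━┓able        
            ┃ TabContainer              ┃────────────
            ┠───────────────────────────┨  │Amount  │
            ┃[worker.py]│ summary.txt   ┃──┼────────┼
            ┃───────────────────────────┃  │$1215.22│
            ┃import time                ┃al│$1156.52│
            ┃import sys                 ┃  │$2530.79│
            ┃from pathlib import Path   ┃al│$2082.30│
            ┃                           ┃  │$2671.29│
            ┃# Handle edge cases        ┃  │$2442.23│
            ┃# Initialize configuration ┃  │$1698.33│
            ┃class TransformHandler:    ┃  │$2569.04│
            ┃                           ┃            
            ┃                           ┃            
            ┃                           ┃            


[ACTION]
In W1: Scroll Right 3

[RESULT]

            ┏━━━━━━━━━━━━━━━━━━━━━━━━━━━┓able        
            ┃ TabContainer              ┃────────────
            ┠───────────────────────────┨Amount  │Ema
            ┃[worker.py]│ summary.txt   ┃────────┼───
            ┃───────────────────────────┃$1215.22│dav
            ┃import time                ┃$1156.52│dav
            ┃import sys                 ┃$2530.79│fra
            ┃from pathlib import Path   ┃$2082.30│gra
            ┃                           ┃$2671.29│bob
            ┃# Handle edge cases        ┃$2442.23│car
            ┃# Initialize configuration ┃$1698.33│car
            ┃class TransformHandler:    ┃$2569.04│eve
            ┃                           ┃            
            ┃                           ┃            
            ┃                           ┃            


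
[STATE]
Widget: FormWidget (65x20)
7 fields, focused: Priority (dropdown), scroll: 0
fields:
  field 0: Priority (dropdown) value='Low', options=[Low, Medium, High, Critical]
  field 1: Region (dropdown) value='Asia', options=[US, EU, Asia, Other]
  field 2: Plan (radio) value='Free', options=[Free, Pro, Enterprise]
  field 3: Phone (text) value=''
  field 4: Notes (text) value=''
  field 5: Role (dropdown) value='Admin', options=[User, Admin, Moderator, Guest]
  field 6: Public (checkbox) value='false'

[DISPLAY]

> Priority:   [Low                                             ▼]
  Region:     [Asia                                            ▼]
  Plan:       (●) Free  ( ) Pro  ( ) Enterprise                  
  Phone:      [                                                 ]
  Notes:      [                                                 ]
  Role:       [Admin                                           ▼]
  Public:     [ ]                                                
                                                                 
                                                                 
                                                                 
                                                                 
                                                                 
                                                                 
                                                                 
                                                                 
                                                                 
                                                                 
                                                                 
                                                                 
                                                                 


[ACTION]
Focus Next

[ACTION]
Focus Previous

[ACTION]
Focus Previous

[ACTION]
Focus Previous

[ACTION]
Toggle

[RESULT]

  Priority:   [Low                                             ▼]
  Region:     [Asia                                            ▼]
  Plan:       (●) Free  ( ) Pro  ( ) Enterprise                  
  Phone:      [                                                 ]
  Notes:      [                                                 ]
> Role:       [Admin                                           ▼]
  Public:     [ ]                                                
                                                                 
                                                                 
                                                                 
                                                                 
                                                                 
                                                                 
                                                                 
                                                                 
                                                                 
                                                                 
                                                                 
                                                                 
                                                                 


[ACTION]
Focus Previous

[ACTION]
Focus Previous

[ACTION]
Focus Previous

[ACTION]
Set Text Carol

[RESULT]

  Priority:   [Low                                             ▼]
  Region:     [Asia                                            ▼]
> Plan:       (●) Free  ( ) Pro  ( ) Enterprise                  
  Phone:      [                                                 ]
  Notes:      [                                                 ]
  Role:       [Admin                                           ▼]
  Public:     [ ]                                                
                                                                 
                                                                 
                                                                 
                                                                 
                                                                 
                                                                 
                                                                 
                                                                 
                                                                 
                                                                 
                                                                 
                                                                 
                                                                 
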